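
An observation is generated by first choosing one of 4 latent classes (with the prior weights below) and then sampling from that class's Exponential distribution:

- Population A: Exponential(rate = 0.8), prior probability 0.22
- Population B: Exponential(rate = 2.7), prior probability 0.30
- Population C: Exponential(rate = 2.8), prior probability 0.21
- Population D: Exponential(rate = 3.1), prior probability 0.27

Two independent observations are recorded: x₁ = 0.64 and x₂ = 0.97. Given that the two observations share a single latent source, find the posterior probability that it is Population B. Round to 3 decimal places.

0.275

The responsibility of component k is w_k f_k(x) divided by Σ_j w_j f_j(x).
Since both observations come from the same component, the likelihood for component k is f_k(x₁)·f_k(x₂).
  f_A = [0.8·e^(−0.8·0.64) = 0.8·e^(−0.5120) = 0.479437] × [0.368195] = 0.176526
  f_B = [2.7·e^(−2.7·0.64) = 2.7·e^(−1.7280) = 0.479626] × [0.196764] = 0.0943734
  f_C = [2.8·e^(−2.8·0.64) = 2.8·e^(−1.7920) = 0.466554] × [0.185189] = 0.0864006
  f_D = [3.1·e^(−3.1·0.64) = 3.1·e^(−1.9840) = 0.426306] × [0.153263] = 0.0653371
Multiply by the mixture weights:
  w_A·f_A = 0.22 × 0.176526 = 0.0388357
  w_B·f_B = 0.30 × 0.0943734 = 0.028312
  w_C·f_C = 0.21 × 0.0864006 = 0.0181441
  w_D·f_D = 0.27 × 0.0653371 = 0.017641
Marginal: 0.0388357 + 0.028312 + 0.0181441 + 0.017641 = 0.102933
Responsibility of Population B: 0.028312 / 0.102933 ≈ 0.275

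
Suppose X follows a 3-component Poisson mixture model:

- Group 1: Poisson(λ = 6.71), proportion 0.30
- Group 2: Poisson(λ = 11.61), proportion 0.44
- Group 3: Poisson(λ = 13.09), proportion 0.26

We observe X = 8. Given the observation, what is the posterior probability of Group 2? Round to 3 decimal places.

P(component k | x) = P(Z=k)·f_k(x) / marginal(x), where marginal(x) = Σ_j P(Z=j)·f_j(x).
Component likelihoods at x = 8:
  p_1 = e^(−6.71)·6.71^8/8! = 0.124206
  p_2 = e^(−11.61)·11.61^8/8! = 0.0742982
  p_3 = e^(−13.09)·13.09^8/8! = 0.0441654
Unnormalised posteriors:
  P(Z=1)·p_1 = 0.30 × 0.124206 = 0.0372619
  P(Z=2)·p_2 = 0.44 × 0.0742982 = 0.0326912
  P(Z=3)·p_3 = 0.26 × 0.0441654 = 0.011483
Marginal: 0.0372619 + 0.0326912 + 0.011483 = 0.0814361
Responsibility of Group 2: 0.0326912 / 0.0814361 ≈ 0.401

0.401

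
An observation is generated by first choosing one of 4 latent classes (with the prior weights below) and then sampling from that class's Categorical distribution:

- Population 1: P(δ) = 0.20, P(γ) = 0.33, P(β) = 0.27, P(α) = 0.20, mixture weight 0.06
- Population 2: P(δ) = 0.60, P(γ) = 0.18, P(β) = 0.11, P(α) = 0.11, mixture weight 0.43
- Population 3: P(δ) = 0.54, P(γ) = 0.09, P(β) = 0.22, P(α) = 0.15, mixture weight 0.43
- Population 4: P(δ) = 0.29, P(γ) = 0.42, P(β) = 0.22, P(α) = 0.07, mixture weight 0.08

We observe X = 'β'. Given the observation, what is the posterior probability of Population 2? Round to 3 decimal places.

The responsibility of component k is π_k f_k(x) divided by Σ_j π_j f_j(x).
Component likelihoods at x = 'β':
  L_1 = P(β | comp) = 0.27
  L_2 = P(β | comp) = 0.11
  L_3 = P(β | comp) = 0.22
  L_4 = P(β | comp) = 0.22
Unnormalised posteriors:
  π_1·L_1 = 0.06 × 0.27 = 0.0162
  π_2·L_2 = 0.43 × 0.11 = 0.0473
  π_3·L_3 = 0.43 × 0.22 = 0.0946
  π_4·L_4 = 0.08 × 0.22 = 0.0176
Denominator: 0.0162 + 0.0473 + 0.0946 + 0.0176 = 0.1757
So the posterior for Population 2 is 0.0473 / 0.1757 ≈ 0.269.

0.269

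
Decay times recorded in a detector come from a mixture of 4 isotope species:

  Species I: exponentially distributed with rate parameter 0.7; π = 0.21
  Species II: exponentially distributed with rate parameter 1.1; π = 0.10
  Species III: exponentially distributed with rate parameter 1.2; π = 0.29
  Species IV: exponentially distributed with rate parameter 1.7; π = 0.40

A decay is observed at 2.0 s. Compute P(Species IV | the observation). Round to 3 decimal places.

0.221

By Bayes' theorem, P(k | x) = P(Z=k) f_k(x) / Σ_j P(Z=j) f_j(x).
Exponential densities:
  p_I = 0.172618
  p_II = 0.121883
  p_III = 0.108862
  p_IV = 0.0567346
Unnormalised posteriors:
  P(Z=I)·p_I = 0.21 × 0.172618 = 0.0362498
  P(Z=II)·p_II = 0.10 × 0.121883 = 0.0121883
  P(Z=III)·p_III = 0.29 × 0.108862 = 0.0315698
  P(Z=IV)·p_IV = 0.40 × 0.0567346 = 0.0226938
Evidence: 0.0362498 + 0.0121883 + 0.0315698 + 0.0226938 = 0.102702
Responsibility of Species IV: 0.0226938 / 0.102702 ≈ 0.221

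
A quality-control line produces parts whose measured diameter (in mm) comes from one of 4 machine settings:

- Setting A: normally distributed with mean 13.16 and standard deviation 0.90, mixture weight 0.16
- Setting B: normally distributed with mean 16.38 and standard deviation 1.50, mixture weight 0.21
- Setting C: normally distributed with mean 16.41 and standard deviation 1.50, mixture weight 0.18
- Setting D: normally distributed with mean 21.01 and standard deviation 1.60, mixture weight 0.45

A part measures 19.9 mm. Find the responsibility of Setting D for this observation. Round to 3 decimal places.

0.929

P(component k | x) = P(Z=k)·f_k(x) / marginal(x), where marginal(x) = Σ_j P(Z=j)·f_j(x).
Evaluate each component's likelihood at the observed value:
  p_A = (1/(0.90·√(2π)))·exp(−(19.9−13.16)²/(2·0.90²)) = 0.443269·exp(-28.04173) = 2.93968e-13
  p_B = (1/(1.50·√(2π)))·exp(−(19.9−16.38)²/(2·1.50²)) = 0.265962·exp(-2.75342) = 0.0169443
  p_C = (1/(1.50·√(2π)))·exp(−(19.9−16.41)²/(2·1.50²)) = 0.265962·exp(-2.70669) = 0.0177549
  p_D = (1/(1.60·√(2π)))·exp(−(19.9−21.01)²/(2·1.60²)) = 0.249339·exp(-0.24064) = 0.196011
Multiply by the mixture weights:
  P(Z=A)·p_A = 0.16 × 2.93968e-13 = 4.70348e-14
  P(Z=B)·p_B = 0.21 × 0.0169443 = 0.0035583
  P(Z=C)·p_C = 0.18 × 0.0177549 = 0.00319589
  P(Z=D)·p_D = 0.45 × 0.196011 = 0.0882048
Sum: 4.70348e-14 + 0.0035583 + 0.00319589 + 0.0882048 = 0.0949589
So the posterior for Setting D is 0.0882048 / 0.0949589 ≈ 0.929.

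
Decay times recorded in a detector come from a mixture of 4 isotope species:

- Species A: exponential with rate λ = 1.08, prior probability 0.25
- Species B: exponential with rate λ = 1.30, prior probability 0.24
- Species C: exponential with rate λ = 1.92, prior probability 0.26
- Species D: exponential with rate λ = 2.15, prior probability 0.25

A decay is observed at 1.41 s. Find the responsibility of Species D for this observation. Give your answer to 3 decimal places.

By Bayes' theorem, P(k | x) = π_k f_k(x) / Σ_j π_j f_j(x).
Exponential densities:
  p_A = 0.235548
  p_B = 0.207913
  p_C = 0.128109
  p_D = 0.103723
Prior × likelihood for each component:
  π_A·p_A = 0.25 × 0.235548 = 0.0588871
  π_B·p_B = 0.24 × 0.207913 = 0.0498991
  π_C·p_C = 0.26 × 0.128109 = 0.0333083
  π_D·p_D = 0.25 × 0.103723 = 0.0259307
Denominator: 0.0588871 + 0.0498991 + 0.0333083 + 0.0259307 = 0.168025
P(Species D | data) ≈ 0.154

0.154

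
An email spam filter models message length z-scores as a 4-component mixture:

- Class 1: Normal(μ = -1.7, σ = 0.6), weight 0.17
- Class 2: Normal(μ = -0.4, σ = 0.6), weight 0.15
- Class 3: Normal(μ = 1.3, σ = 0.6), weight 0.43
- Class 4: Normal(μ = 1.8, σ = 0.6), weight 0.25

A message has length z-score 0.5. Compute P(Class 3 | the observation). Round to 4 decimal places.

Posterior ∝ prior × likelihood, so P(k | x) ∝ P(Z=k) f_k(x); normalise over all components.
Evaluate each component's likelihood at the observed value:
  p_1 = 0.000800451
  p_2 = 0.215863
  p_3 = 0.27335
  p_4 = 0.0635877
Weight by the priors:
  P(Z=1)·p_1 = 0.17 × 0.000800451 = 0.000136077
  P(Z=2)·p_2 = 0.15 × 0.215863 = 0.0323794
  P(Z=3)·p_3 = 0.43 × 0.27335 = 0.117541
  P(Z=4)·p_4 = 0.25 × 0.0635877 = 0.0158969
Normaliser: 0.000136077 + 0.0323794 + 0.117541 + 0.0158969 = 0.165953
P(Class 3 | data) = 0.117541 / 0.165953 ≈ 0.7083

0.7083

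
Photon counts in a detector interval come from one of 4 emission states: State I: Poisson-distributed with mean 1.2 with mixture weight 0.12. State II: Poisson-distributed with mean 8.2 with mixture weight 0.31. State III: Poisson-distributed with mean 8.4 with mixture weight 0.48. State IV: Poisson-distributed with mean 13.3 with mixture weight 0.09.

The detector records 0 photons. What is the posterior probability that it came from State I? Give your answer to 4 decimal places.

0.9947

The responsibility of component k is π_k f_k(x) divided by Σ_j π_j f_j(x).
Component likelihoods at x = 0 photons:
  p_I = 0.301194
  p_II = 0.000274654
  p_III = 0.000224867
  p_IV = 1.67449e-06
Unnormalised posteriors:
  π_I·p_I = 0.12 × 0.301194 = 0.0361433
  π_II·p_II = 0.31 × 0.000274654 = 8.51426e-05
  π_III·p_III = 0.48 × 0.000224867 = 0.000107936
  π_IV·p_IV = 0.09 × 1.67449e-06 = 1.50704e-07
Normaliser: 0.0361433 + 8.51426e-05 + 0.000107936 + 1.50704e-07 = 0.0363365
So the posterior for State I is 0.0361433 / 0.0363365 ≈ 0.9947.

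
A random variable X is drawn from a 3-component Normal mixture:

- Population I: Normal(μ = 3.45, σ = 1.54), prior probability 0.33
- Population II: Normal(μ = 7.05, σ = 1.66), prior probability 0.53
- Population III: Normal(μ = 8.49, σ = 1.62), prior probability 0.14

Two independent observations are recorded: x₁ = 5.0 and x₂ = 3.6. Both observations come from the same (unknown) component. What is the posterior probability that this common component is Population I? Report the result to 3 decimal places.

P(component k | x) = π_k·f_k(x) / marginal(x), where marginal(x) = Σ_j π_j·f_j(x).
Since both observations come from the same component, the likelihood for component k is f_k(x₁)·f_k(x₂).
  f_I = [(1/(1.54·√(2π)))·exp(−(5.0−3.45)²/(2·1.54²)) = 0.259053·exp(-0.50651) = 0.156104] × [0.257827] = 0.0402478
  f_II = [(1/(1.66·√(2π)))·exp(−(5.0−7.05)²/(2·1.66²)) = 0.240327·exp(-0.76254) = 0.112108] × [0.0277242] = 0.0031081
  f_III = [(1/(1.62·√(2π)))·exp(−(5.0−8.49)²/(2·1.62²)) = 0.246261·exp(-2.32055) = 0.0241876] × [0.00258743] = 6.25837e-05
Multiply by the mixture weights:
  π_I·f_I = 0.33 × 0.0402478 = 0.0132818
  π_II·f_II = 0.53 × 0.0031081 = 0.00164729
  π_III·f_III = 0.14 × 6.25837e-05 = 8.76172e-06
Marginal: 0.0132818 + 0.00164729 + 8.76172e-06 = 0.0149378
P(Population I | x) = 0.0132818 / 0.0149378 ≈ 0.889

0.889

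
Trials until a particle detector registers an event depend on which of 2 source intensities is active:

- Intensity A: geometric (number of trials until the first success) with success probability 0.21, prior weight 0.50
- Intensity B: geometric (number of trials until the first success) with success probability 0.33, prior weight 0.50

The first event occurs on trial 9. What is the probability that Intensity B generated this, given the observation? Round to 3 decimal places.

0.296

Apply Bayes' rule: the posterior for each component is proportional to its prior times its likelihood at x.
Component likelihoods at x = 9:
  p_A = 0.0318593
  p_B = 0.0134002
Multiply by the mixture weights:
  w_A·p_A = 0.50 × 0.0318593 = 0.0159296
  w_B·p_B = 0.50 × 0.0134002 = 0.00670012
Denominator: 0.0159296 + 0.00670012 = 0.0226298
Responsibility of Intensity B: 0.00670012 / 0.0226298 ≈ 0.296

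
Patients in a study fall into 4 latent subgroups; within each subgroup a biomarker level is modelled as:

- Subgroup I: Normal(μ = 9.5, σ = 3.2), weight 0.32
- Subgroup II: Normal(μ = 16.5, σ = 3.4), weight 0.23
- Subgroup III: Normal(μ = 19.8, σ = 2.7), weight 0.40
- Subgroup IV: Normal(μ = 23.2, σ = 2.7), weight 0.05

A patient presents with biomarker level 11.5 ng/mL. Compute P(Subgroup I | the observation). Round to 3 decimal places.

0.772

The responsibility of component k is π_k f_k(x) divided by Σ_j π_j f_j(x).
Evaluate each component's likelihood at the observed value:
  f_I = (1/(3.2·√(2π)))·exp(−(11.5−9.5)²/(2·3.2²)) = 0.124669·exp(-0.19531) = 0.10255
  f_II = (1/(3.4·√(2π)))·exp(−(11.5−16.5)²/(2·3.4²)) = 0.117336·exp(-1.08131) = 0.0397944
  f_III = (1/(2.7·√(2π)))·exp(−(11.5−19.8)²/(2·2.7²)) = 0.147756·exp(-4.72497) = 0.00131075
  f_IV = (1/(2.7·√(2π)))·exp(−(11.5−23.2)²/(2·2.7²)) = 0.147756·exp(-9.38889) = 1.23596e-05
Unnormalised posteriors:
  π_I·f_I = 0.32 × 0.10255 = 0.0328161
  π_II·f_II = 0.23 × 0.0397944 = 0.00915271
  π_III·f_III = 0.40 × 0.00131075 = 0.0005243
  π_IV·f_IV = 0.05 × 1.23596e-05 = 6.17979e-07
Sum: 0.0328161 + 0.00915271 + 0.0005243 + 6.17979e-07 = 0.0424937
P(Subgroup I | data) ≈ 0.772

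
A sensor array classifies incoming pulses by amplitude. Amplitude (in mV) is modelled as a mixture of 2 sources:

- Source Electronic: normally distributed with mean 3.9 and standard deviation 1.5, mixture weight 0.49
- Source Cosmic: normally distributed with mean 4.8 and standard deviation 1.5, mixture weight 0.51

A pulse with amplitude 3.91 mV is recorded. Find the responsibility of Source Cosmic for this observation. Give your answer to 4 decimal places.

Apply Bayes' rule: the posterior for each component is proportional to its prior times its likelihood at x.
Evaluate each component's likelihood at the observed value:
  p_Electronic = 0.265956
  p_Cosmic = 0.223035
Multiply by the mixture weights:
  P(Z=Electronic)·p_Electronic = 0.49 × 0.265956 = 0.130318
  P(Z=Cosmic)·p_Cosmic = 0.51 × 0.223035 = 0.113748
Normaliser: 0.130318 + 0.113748 = 0.244066
P(Source Cosmic | data) ≈ 0.4661

0.4661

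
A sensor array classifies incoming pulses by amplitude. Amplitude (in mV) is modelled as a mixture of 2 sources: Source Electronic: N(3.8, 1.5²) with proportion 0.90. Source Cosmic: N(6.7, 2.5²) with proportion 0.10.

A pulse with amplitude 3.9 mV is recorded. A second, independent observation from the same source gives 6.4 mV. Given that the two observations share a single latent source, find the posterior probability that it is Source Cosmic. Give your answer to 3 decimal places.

Apply Bayes' rule: the posterior for each component is proportional to its prior times its likelihood at x.
Since both observations come from the same component, the likelihood for component k is f_k(x₁)·f_k(x₂).
  f_Electronic = [0.265371] × [0.0592123] = 0.0157132
  f_Cosmic = [0.0852277] × [0.158432] = 0.0135028
Unnormalised posteriors:
  π_Electronic·f_Electronic = 0.90 × 0.0157132 = 0.0141419
  π_Cosmic·f_Cosmic = 0.10 × 0.0135028 = 0.00135028
Marginal: 0.0141419 + 0.00135028 = 0.0154922
P(Source Cosmic | x₁, x₂) = 0.00135028 / 0.0154922 ≈ 0.087

0.087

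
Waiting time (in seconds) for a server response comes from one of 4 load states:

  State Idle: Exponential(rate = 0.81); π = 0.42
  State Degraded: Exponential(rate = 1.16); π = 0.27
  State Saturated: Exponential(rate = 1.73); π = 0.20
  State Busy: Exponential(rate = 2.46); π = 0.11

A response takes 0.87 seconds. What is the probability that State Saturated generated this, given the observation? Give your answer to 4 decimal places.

Posterior ∝ prior × likelihood, so P(k | x) ∝ P(Z=k) f_k(x); normalise over all components.
Evaluate each component's likelihood at the observed value:
  p_Idle = 0.81·e^(−0.81·0.87) = 0.81·e^(−0.7047) = 0.400348
  p_Degraded = 1.16·e^(−1.16·0.87) = 1.16·e^(−1.0092) = 0.422832
  p_Saturated = 1.73·e^(−1.73·0.87) = 1.73·e^(−1.5051) = 0.384052
  p_Busy = 2.46·e^(−2.46·0.87) = 2.46·e^(−2.1402) = 0.289373
Weight by the priors:
  P(Z=Idle)·p_Idle = 0.42 × 0.400348 = 0.168146
  P(Z=Degraded)·p_Degraded = 0.27 × 0.422832 = 0.114165
  P(Z=Saturated)·p_Saturated = 0.20 × 0.384052 = 0.0768103
  P(Z=Busy)·p_Busy = 0.11 × 0.289373 = 0.031831
Sum: 0.168146 + 0.114165 + 0.0768103 + 0.031831 = 0.390952
So the posterior for State Saturated is 0.0768103 / 0.390952 ≈ 0.1965.

0.1965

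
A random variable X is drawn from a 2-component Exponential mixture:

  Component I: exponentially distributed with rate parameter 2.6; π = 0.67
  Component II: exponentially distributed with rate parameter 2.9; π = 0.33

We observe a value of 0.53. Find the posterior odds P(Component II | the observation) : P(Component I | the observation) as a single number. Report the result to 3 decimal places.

0.469

Only the two components matter; the odds are (P(Z=i) f_i(x)) / (P(Z=j) f_j(x)).
Evaluate each component's likelihood at the observed value:
  p_I = 0.655414
  p_II = 0.623573
Posterior odds = (P(Z=II)·p_II) / (P(Z=I)·p_I) = (0.33·0.623573) / (0.67·0.655414) = 0.205779 / 0.439127 ≈ 0.469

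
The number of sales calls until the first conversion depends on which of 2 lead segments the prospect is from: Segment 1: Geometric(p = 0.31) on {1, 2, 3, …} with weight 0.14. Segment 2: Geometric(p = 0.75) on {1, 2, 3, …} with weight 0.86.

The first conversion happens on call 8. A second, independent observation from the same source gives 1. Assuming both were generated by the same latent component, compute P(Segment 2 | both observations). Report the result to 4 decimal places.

P(component k | x) = P(Z=k)·f_k(x) / marginal(x), where marginal(x) = Σ_j P(Z=j)·f_j(x).
Since both observations come from the same component, the likelihood for component k is f_k(x₁)·f_k(x₂).
  f_1 = [0.31·(1−0.31)^7 = 0.31·0.0744635 = 0.0230837] × [0.31] = 0.00715595
  f_2 = [0.75·(1−0.75)^7 = 0.75·6.10352e-05 = 4.57764e-05] × [0.75] = 3.43323e-05
Unnormalised posteriors:
  P(Z=1)·f_1 = 0.14 × 0.00715595 = 0.00100183
  P(Z=2)·f_2 = 0.86 × 3.43323e-05 = 2.95258e-05
Marginal: 0.00100183 + 2.95258e-05 = 0.00103136
So the posterior for Segment 2 is 2.95258e-05 / 0.00103136 ≈ 0.0286.

0.0286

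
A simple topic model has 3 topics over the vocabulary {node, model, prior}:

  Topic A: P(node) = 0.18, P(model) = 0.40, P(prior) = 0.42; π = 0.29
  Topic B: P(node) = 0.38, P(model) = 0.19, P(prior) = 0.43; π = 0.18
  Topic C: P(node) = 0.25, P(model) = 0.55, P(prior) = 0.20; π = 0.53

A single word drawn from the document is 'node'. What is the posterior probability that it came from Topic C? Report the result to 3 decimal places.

0.524

P(component k | x) = π_k·f_k(x) / marginal(x), where marginal(x) = Σ_j π_j·f_j(x).
Component likelihoods at x = 'node':
  f_A = 0.18
  f_B = 0.38
  f_C = 0.25
Unnormalised posteriors:
  π_A·f_A = 0.29 × 0.18 = 0.0522
  π_B·f_B = 0.18 × 0.38 = 0.0684
  π_C·f_C = 0.53 × 0.25 = 0.1325
Normaliser: 0.0522 + 0.0684 + 0.1325 = 0.2531
Responsibility of Topic C: 0.1325 / 0.2531 ≈ 0.524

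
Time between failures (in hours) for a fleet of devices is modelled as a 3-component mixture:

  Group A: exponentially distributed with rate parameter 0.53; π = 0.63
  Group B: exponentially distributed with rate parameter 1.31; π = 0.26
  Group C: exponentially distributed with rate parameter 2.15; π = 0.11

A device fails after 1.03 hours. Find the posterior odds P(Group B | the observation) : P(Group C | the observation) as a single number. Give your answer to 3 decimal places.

3.421

The posterior odds equal the prior odds times the likelihood ratio: (P(Z=i)/P(Z=j))·(f_i(x)/f_j(x)).
Exponential densities:
  L_A = 0.30704
  L_B = 0.339843
  L_C = 0.234797
0.0883591 / 0.0258277 ≈ 3.421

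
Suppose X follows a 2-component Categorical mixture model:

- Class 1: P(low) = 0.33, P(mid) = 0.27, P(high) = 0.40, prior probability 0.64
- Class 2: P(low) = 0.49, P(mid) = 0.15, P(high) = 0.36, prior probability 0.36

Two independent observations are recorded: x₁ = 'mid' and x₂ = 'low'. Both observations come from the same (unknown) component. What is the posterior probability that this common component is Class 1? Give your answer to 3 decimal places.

By Bayes' theorem, P(k | x) = w_k f_k(x) / Σ_j w_j f_j(x).
Since both observations come from the same component, the likelihood for component k is f_k(x₁)·f_k(x₂).
  f_1 = [0.27] × [0.33] = 0.0891
  f_2 = [0.15] × [0.49] = 0.0735
Prior × likelihood for each component:
  w_1·f_1 = 0.64 × 0.0891 = 0.057024
  w_2·f_2 = 0.36 × 0.0735 = 0.02646
Evidence: 0.057024 + 0.02646 = 0.083484
P(Class 1 | x) = 0.057024 / 0.083484 ≈ 0.683

0.683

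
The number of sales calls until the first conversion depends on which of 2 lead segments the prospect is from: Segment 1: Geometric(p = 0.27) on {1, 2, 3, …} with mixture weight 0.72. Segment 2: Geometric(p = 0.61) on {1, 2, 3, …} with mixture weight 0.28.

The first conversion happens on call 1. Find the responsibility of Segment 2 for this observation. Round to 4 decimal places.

Posterior ∝ prior × likelihood, so P(k | x) ∝ π_k f_k(x); normalise over all components.
Evaluate each component's likelihood at the observed value:
  L_1 = 0.27
  L_2 = 0.61
Unnormalised posteriors:
  π_1·L_1 = 0.72 × 0.27 = 0.1944
  π_2·L_2 = 0.28 × 0.61 = 0.1708
Marginal: 0.1944 + 0.1708 = 0.3652
So the posterior for Segment 2 is 0.1708 / 0.3652 ≈ 0.4677.

0.4677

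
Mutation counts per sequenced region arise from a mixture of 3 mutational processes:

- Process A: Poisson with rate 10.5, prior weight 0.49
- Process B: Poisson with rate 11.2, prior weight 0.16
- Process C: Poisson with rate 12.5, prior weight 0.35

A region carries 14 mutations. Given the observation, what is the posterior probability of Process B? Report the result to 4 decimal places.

0.1594

The responsibility of component k is w_k f_k(x) divided by Σ_j w_j f_j(x).
Poisson probabilities:
  p_A = e^(−10.5)·10.5^14/14! = 0.0625388
  p_B = e^(−11.2)·11.2^14/14! = 0.0766559
  p_C = e^(−12.5)·12.5^14/14! = 0.0971965
Multiply by the mixture weights:
  w_A·p_A = 0.49 × 0.0625388 = 0.030644
  w_B·p_B = 0.16 × 0.0766559 = 0.0122649
  w_C·p_C = 0.35 × 0.0971965 = 0.0340188
Normaliser: 0.030644 + 0.0122649 + 0.0340188 = 0.0769278
P(Process B | 14 mutations) = 0.0122649 / 0.0769278 ≈ 0.1594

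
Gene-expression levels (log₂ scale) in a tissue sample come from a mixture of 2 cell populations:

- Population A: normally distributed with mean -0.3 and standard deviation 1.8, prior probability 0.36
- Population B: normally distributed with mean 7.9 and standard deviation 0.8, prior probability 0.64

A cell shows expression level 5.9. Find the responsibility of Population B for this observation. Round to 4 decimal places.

0.9851

The responsibility of component k is w_k f_k(x) divided by Σ_j w_j f_j(x).
Evaluate each component's likelihood at the observed value:
  f_A = 0.000587976
  f_B = 0.0219104
Multiply by the mixture weights:
  w_A·f_A = 0.36 × 0.000587976 = 0.000211671
  w_B·f_B = 0.64 × 0.0219104 = 0.0140226
Denominator: 0.000211671 + 0.0140226 = 0.0142343
P(Population B | x) ≈ 0.9851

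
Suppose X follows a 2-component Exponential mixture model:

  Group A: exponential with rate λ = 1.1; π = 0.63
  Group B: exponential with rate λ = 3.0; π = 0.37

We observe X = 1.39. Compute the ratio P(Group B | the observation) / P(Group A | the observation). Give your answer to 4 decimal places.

0.1142

Only the two components matter; the odds are (π_i f_i(x)) / (π_j f_j(x)).
Component likelihoods at x = 1.39:
  f_A = 0.238428
  f_B = 0.0463568
0.017152 / 0.150209 ≈ 0.1142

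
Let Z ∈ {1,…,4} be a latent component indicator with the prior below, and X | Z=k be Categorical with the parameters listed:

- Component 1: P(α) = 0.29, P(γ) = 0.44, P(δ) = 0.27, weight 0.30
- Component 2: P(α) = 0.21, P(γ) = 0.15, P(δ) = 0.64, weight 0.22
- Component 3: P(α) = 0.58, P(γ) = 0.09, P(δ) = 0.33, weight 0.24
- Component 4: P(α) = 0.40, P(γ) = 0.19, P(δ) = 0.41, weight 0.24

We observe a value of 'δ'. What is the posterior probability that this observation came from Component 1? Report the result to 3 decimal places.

The responsibility of component k is w_k f_k(x) divided by Σ_j w_j f_j(x).
Categorical probabilities:
  L_1 = P(δ | comp) = 0.27
  L_2 = P(δ | comp) = 0.64
  L_3 = P(δ | comp) = 0.33
  L_4 = P(δ | comp) = 0.41
Prior × likelihood for each component:
  w_1·L_1 = 0.30 × 0.27 = 0.081
  w_2·L_2 = 0.22 × 0.64 = 0.1408
  w_3·L_3 = 0.24 × 0.33 = 0.0792
  w_4·L_4 = 0.24 × 0.41 = 0.0984
Evidence: 0.081 + 0.1408 + 0.0792 + 0.0984 = 0.3994
Responsibility of Component 1: 0.081 / 0.3994 ≈ 0.203

0.203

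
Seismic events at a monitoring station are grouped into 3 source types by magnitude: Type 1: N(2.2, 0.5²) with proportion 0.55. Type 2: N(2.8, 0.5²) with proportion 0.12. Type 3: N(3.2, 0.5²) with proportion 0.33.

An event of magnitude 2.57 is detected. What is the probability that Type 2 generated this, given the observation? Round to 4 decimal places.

The responsibility of component k is P(Z=k) f_k(x) divided by Σ_j P(Z=j) f_j(x).
Evaluate each component's likelihood at the observed value:
  f_1 = (1/(0.5·√(2π)))·exp(−(2.57−2.2)²/(2·0.5²)) = 0.797885·exp(-0.27380) = 0.606779
  f_2 = (1/(0.5·√(2π)))·exp(−(2.57−2.8)²/(2·0.5²)) = 0.797885·exp(-0.10580) = 0.717781
  f_3 = (1/(0.5·√(2π)))·exp(−(2.57−3.2)²/(2·0.5²)) = 0.797885·exp(-0.79380) = 0.360742
Prior × likelihood for each component:
  P(Z=1)·f_1 = 0.55 × 0.606779 = 0.333728
  P(Z=2)·f_2 = 0.12 × 0.717781 = 0.0861337
  P(Z=3)·f_3 = 0.33 × 0.360742 = 0.119045
Marginal: 0.333728 + 0.0861337 + 0.119045 = 0.538907
P(Type 2 | x) ≈ 0.1598

0.1598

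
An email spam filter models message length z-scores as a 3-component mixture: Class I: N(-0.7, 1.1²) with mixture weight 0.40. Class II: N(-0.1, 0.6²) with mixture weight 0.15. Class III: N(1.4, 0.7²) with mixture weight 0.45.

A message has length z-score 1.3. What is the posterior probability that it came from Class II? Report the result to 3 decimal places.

0.023

By Bayes' theorem, P(k | x) = π_k f_k(x) / Σ_j π_j f_j(x).
Normal densities:
  f_I = 0.0694505
  f_II = 0.0437031
  f_III = 0.564132
Prior × likelihood for each component:
  π_I·f_I = 0.40 × 0.0694505 = 0.0277802
  π_II·f_II = 0.15 × 0.0437031 = 0.00655547
  π_III·f_III = 0.45 × 0.564132 = 0.253859
Marginal: 0.0277802 + 0.00655547 + 0.253859 = 0.288195
P(Class II | data) ≈ 0.023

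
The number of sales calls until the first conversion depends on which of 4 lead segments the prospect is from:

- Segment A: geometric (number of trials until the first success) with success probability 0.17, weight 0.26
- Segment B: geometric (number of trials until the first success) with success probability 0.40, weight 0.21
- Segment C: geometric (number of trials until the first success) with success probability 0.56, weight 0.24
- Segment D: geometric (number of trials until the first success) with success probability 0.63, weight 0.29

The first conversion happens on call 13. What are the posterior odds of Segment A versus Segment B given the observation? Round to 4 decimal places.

Since P(k|x) ∝ π_k f_k(x), the posterior odds are π_i f_i(x) / (π_j f_j(x)).
Evaluate each component's likelihood at the observed value:
  f_A = 0.0181713
  f_B = 0.000870713
  f_C = 2.94863e-05
  f_D = 4.14726e-06
Posterior odds = (π_A·f_A) / (π_B·f_B) = (0.26·0.0181713) / (0.21·0.000870713) = 0.00472454 / 0.00018285 ≈ 25.8384

25.8384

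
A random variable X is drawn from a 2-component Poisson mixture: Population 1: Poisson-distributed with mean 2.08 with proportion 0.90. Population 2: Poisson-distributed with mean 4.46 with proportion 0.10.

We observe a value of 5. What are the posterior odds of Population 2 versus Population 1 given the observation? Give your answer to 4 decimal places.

0.4661

The posterior odds equal the prior odds times the likelihood ratio: (P(Z=i)/P(Z=j))·(f_i(x)/f_j(x)).
Evaluate each component's likelihood at the observed value:
  p_1 = e^(−2.08)·2.08^5/5! = 0.0405325
  p_2 = e^(−4.46)·4.46^5/5! = 0.170036
Posterior odds = (P(Z=2)·p_2) / (P(Z=1)·p_1) = (0.10·0.170036) / (0.90·0.0405325) = 0.0170036 / 0.0364792 ≈ 0.4661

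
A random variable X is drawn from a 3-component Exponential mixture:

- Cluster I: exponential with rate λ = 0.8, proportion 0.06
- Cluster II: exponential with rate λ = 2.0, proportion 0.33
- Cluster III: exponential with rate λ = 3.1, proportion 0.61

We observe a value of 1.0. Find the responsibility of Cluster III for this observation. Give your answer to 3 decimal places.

0.434

Apply Bayes' rule: the posterior for each component is proportional to its prior times its likelihood at x.
Evaluate each component's likelihood at the observed value:
  f_I = 0.8·e^(−0.8·1.0) = 0.8·e^(−0.8000) = 0.359463
  f_II = 2.0·e^(−2.0·1.0) = 2.0·e^(−2.0000) = 0.270671
  f_III = 3.1·e^(−3.1·1.0) = 3.1·e^(−3.1000) = 0.139653
Multiply by the mixture weights:
  P(Z=I)·f_I = 0.06 × 0.359463 = 0.0215678
  P(Z=II)·f_II = 0.33 × 0.270671 = 0.0893213
  P(Z=III)·f_III = 0.61 × 0.139653 = 0.085188
Sum: 0.0215678 + 0.0893213 + 0.085188 = 0.196077
Responsibility of Cluster III: 0.085188 / 0.196077 ≈ 0.434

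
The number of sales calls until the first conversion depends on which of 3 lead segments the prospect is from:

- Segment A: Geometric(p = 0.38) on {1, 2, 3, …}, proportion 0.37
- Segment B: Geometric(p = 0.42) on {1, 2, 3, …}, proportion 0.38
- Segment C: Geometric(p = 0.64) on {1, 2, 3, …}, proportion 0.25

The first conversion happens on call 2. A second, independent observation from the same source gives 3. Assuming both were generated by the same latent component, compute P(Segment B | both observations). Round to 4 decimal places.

By Bayes' theorem, P(k | x) = w_k f_k(x) / Σ_j w_j f_j(x).
Since both observations come from the same component, the likelihood for component k is f_k(x₁)·f_k(x₂).
  L_A = [0.2356] × [0.146072] = 0.0344146
  L_B = [0.2436] × [0.141288] = 0.0344178
  L_C = [0.2304] × [0.082944] = 0.0191103
Prior × likelihood for each component:
  w_A·L_A = 0.37 × 0.0344146 = 0.0127334
  w_B·L_B = 0.38 × 0.0344178 = 0.0130787
  w_C·L_C = 0.25 × 0.0191103 = 0.00477757
Marginal: 0.0127334 + 0.0130787 + 0.00477757 = 0.0305897
P(Segment B | data) = 0.0130787 / 0.0305897 ≈ 0.4276

0.4276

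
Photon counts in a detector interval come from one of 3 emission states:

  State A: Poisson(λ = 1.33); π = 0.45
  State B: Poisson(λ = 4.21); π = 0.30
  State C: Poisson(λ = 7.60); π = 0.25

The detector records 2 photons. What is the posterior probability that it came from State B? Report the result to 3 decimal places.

The responsibility of component k is π_k f_k(x) divided by Σ_j π_j f_j(x).
Component likelihoods at x = 2 photons:
  f_A = 0.233917
  f_B = 0.131569
  f_C = 0.014453
Weight by the priors:
  π_A·f_A = 0.45 × 0.233917 = 0.105263
  π_B·f_B = 0.30 × 0.131569 = 0.0394708
  π_C·f_C = 0.25 × 0.014453 = 0.00361326
Marginal: 0.105263 + 0.0394708 + 0.00361326 = 0.148347
Responsibility of State B: 0.0394708 / 0.148347 ≈ 0.266

0.266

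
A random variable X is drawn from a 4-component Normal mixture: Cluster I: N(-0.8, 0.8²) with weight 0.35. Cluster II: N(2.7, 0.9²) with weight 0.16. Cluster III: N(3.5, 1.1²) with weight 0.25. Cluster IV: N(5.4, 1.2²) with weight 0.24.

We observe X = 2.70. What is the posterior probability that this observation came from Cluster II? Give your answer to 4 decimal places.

P(component k | x) = P(Z=k)·f_k(x) / marginal(x), where marginal(x) = Σ_j P(Z=j)·f_j(x).
Normal densities:
  f_I = 3.47925e-05
  f_II = 0.443269
  f_III = 0.278396
  f_IV = 0.0264497
Prior × likelihood for each component:
  P(Z=I)·f_I = 0.35 × 3.47925e-05 = 1.21774e-05
  P(Z=II)·f_II = 0.16 × 0.443269 = 0.0709231
  P(Z=III)·f_III = 0.25 × 0.278396 = 0.0695989
  P(Z=IV)·f_IV = 0.24 × 0.0264497 = 0.00634793
Evidence: 1.21774e-05 + 0.0709231 + 0.0695989 + 0.00634793 = 0.146882
P(Cluster II | x) ≈ 0.4829

0.4829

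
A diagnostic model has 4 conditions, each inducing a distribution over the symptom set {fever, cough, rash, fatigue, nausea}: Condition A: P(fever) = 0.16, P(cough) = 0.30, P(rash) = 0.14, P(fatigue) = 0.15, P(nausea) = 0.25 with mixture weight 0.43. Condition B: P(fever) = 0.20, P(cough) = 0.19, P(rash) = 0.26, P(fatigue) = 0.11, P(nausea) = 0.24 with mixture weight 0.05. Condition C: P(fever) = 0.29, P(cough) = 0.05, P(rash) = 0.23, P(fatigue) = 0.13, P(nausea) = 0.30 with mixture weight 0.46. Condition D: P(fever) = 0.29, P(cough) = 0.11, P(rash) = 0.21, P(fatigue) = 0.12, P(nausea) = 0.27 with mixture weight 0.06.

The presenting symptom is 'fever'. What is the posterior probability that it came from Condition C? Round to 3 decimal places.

Posterior ∝ prior × likelihood, so P(k | x) ∝ π_k f_k(x); normalise over all components.
Evaluate each component's likelihood at the observed value:
  p_A = P(fever | comp) = 0.16
  p_B = P(fever | comp) = 0.20
  p_C = P(fever | comp) = 0.29
  p_D = P(fever | comp) = 0.29
Weight by the priors:
  π_A·p_A = 0.43 × 0.16 = 0.0688
  π_B·p_B = 0.05 × 0.2 = 0.01
  π_C·p_C = 0.46 × 0.29 = 0.1334
  π_D·p_D = 0.06 × 0.29 = 0.0174
Evidence: 0.0688 + 0.01 + 0.1334 + 0.0174 = 0.2296
P(Condition C | x) ≈ 0.581

0.581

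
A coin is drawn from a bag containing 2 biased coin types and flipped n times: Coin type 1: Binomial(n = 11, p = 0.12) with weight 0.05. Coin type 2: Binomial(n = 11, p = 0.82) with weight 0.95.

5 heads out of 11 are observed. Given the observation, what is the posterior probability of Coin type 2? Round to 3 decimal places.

0.954

Apply Bayes' rule: the posterior for each component is proportional to its prior times its likelihood at x.
Binomial probabilities:
  p_1 = 0.00533881
  p_2 = 0.00582568
Prior × likelihood for each component:
  π_1·p_1 = 0.05 × 0.00533881 = 0.00026694
  π_2·p_2 = 0.95 × 0.00582568 = 0.00553439
Normaliser: 0.00026694 + 0.00553439 = 0.00580133
Responsibility of Coin type 2: 0.00553439 / 0.00580133 ≈ 0.954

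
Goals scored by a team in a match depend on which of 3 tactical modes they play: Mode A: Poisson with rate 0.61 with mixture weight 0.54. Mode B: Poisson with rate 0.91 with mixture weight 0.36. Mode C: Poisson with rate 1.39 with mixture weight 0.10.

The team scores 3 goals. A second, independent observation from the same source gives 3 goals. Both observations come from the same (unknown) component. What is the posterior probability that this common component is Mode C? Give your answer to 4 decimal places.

0.5198

By Bayes' theorem, P(k | x) = P(Z=k) f_k(x) / Σ_j P(Z=j) f_j(x).
Since both observations come from the same component, the likelihood for component k is f_k(x₁)·f_k(x₂).
  p_A = [0.0205551] × [0.0205551] = 0.00042251
  p_B = [0.0505551] × [0.0505551] = 0.00255582
  p_C = [0.111487] × [0.111487] = 0.0124293
Weight by the priors:
  P(Z=A)·p_A = 0.54 × 0.00042251 = 0.000228156
  P(Z=B)·p_B = 0.36 × 0.00255582 = 0.000920094
  P(Z=C)·p_C = 0.10 × 0.0124293 = 0.00124293
Evidence: 0.000228156 + 0.000920094 + 0.00124293 = 0.00239118
P(Mode C | x) ≈ 0.5198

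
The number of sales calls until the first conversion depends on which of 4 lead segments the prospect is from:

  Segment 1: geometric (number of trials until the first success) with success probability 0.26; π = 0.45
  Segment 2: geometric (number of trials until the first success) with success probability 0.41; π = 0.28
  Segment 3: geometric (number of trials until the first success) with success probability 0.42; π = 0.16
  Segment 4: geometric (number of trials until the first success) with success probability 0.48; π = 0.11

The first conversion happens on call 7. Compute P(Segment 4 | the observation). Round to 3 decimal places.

0.038

Posterior ∝ prior × likelihood, so P(k | x) ∝ P(Z=k) f_k(x); normalise over all components.
Component likelihoods at x = 7:
  p_1 = 0.26·(1−0.26)^6 = 0.26·0.164206 = 0.0426937
  p_2 = 0.41·(1−0.41)^6 = 0.41·0.0421805 = 0.017294
  p_3 = 0.42·(1−0.42)^6 = 0.42·0.0380687 = 0.0159889
  p_4 = 0.48·(1−0.48)^6 = 0.48·0.0197706 = 0.00948989
Weight by the priors:
  P(Z=1)·p_1 = 0.45 × 0.0426937 = 0.0192122
  P(Z=2)·p_2 = 0.28 × 0.017294 = 0.00484233
  P(Z=3)·p_3 = 0.16 × 0.0159889 = 0.00255822
  P(Z=4)·p_4 = 0.11 × 0.00948989 = 0.00104389
Evidence: 0.0192122 + 0.00484233 + 0.00255822 + 0.00104389 = 0.0276566
P(Segment 4 | x) = 0.00104389 / 0.0276566 ≈ 0.038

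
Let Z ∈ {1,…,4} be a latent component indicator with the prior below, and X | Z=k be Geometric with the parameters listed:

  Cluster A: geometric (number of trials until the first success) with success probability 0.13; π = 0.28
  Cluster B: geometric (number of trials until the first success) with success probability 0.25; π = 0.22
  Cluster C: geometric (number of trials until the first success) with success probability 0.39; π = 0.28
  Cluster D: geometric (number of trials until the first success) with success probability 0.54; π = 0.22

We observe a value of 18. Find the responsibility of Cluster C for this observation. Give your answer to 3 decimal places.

0.006

By Bayes' theorem, P(k | x) = π_k f_k(x) / Σ_j π_j f_j(x).
Evaluate each component's likelihood at the observed value:
  L_A = 0.0121835
  L_B = 0.00187924
  L_C = 8.74323e-05
  L_D = 9.98336e-07
Multiply by the mixture weights:
  π_A·L_A = 0.28 × 0.0121835 = 0.00341137
  π_B·L_B = 0.22 × 0.00187924 = 0.000413432
  π_C·L_C = 0.28 × 8.74323e-05 = 2.4481e-05
  π_D·L_D = 0.22 × 9.98336e-07 = 2.19634e-07
Denominator: 0.00341137 + 0.000413432 + 2.4481e-05 + 2.19634e-07 = 0.0038495
P(Cluster C | 18) ≈ 0.006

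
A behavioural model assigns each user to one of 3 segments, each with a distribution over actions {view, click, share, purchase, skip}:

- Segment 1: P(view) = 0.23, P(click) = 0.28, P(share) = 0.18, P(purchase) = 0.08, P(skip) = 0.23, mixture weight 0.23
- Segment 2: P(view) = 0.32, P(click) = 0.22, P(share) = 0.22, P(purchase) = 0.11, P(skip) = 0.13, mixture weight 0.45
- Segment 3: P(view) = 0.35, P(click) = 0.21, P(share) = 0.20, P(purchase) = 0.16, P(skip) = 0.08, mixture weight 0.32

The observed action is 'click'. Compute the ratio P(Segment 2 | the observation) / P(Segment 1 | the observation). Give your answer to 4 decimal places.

1.5373

Only the two components matter; the odds are (P(Z=i) f_i(x)) / (P(Z=j) f_j(x)).
Evaluate each component's likelihood at the observed value:
  L_1 = 0.28
  L_2 = 0.22
  L_3 = 0.21
0.099 / 0.0644 ≈ 1.5373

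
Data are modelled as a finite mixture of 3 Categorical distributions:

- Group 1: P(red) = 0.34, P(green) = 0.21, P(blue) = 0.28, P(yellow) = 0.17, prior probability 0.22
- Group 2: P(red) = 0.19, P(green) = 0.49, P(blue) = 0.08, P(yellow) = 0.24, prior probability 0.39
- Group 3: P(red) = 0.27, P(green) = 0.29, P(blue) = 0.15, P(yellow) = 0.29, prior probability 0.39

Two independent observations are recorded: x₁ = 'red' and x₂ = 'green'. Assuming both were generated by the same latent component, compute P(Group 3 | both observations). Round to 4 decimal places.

Apply Bayes' rule: the posterior for each component is proportional to its prior times its likelihood at x.
Since both observations come from the same component, the likelihood for component k is f_k(x₁)·f_k(x₂).
  p_1 = [P(red | comp) = 0.34] × [0.21] = 0.0714
  p_2 = [P(red | comp) = 0.19] × [0.49] = 0.0931
  p_3 = [P(red | comp) = 0.27] × [0.29] = 0.0783
Multiply by the mixture weights:
  π_1·p_1 = 0.22 × 0.0714 = 0.015708
  π_2·p_2 = 0.39 × 0.0931 = 0.036309
  π_3·p_3 = 0.39 × 0.0783 = 0.030537
Marginal: 0.015708 + 0.036309 + 0.030537 = 0.082554
So the posterior for Group 3 is 0.030537 / 0.082554 ≈ 0.3699.

0.3699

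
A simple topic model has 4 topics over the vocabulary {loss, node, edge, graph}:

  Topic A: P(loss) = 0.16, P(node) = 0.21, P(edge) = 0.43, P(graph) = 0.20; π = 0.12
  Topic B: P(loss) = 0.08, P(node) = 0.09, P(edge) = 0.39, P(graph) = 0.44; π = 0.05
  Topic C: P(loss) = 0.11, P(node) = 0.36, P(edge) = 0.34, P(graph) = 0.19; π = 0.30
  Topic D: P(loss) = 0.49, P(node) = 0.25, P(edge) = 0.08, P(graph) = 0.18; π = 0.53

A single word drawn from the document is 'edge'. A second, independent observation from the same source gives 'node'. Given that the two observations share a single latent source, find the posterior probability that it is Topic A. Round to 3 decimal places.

By Bayes' theorem, P(k | x) = π_k f_k(x) / Σ_j π_j f_j(x).
Since both observations come from the same component, the likelihood for component k is f_k(x₁)·f_k(x₂).
  p_A = [P(edge | comp) = 0.43] × [0.21] = 0.0903
  p_B = [P(edge | comp) = 0.39] × [0.09] = 0.0351
  p_C = [P(edge | comp) = 0.34] × [0.36] = 0.1224
  p_D = [P(edge | comp) = 0.08] × [0.25] = 0.02
Weight by the priors:
  π_A·p_A = 0.12 × 0.0903 = 0.010836
  π_B·p_B = 0.05 × 0.0351 = 0.001755
  π_C·p_C = 0.30 × 0.1224 = 0.03672
  π_D·p_D = 0.53 × 0.02 = 0.0106
Evidence: 0.010836 + 0.001755 + 0.03672 + 0.0106 = 0.059911
P(Topic A | x₁, x₂) ≈ 0.181

0.181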